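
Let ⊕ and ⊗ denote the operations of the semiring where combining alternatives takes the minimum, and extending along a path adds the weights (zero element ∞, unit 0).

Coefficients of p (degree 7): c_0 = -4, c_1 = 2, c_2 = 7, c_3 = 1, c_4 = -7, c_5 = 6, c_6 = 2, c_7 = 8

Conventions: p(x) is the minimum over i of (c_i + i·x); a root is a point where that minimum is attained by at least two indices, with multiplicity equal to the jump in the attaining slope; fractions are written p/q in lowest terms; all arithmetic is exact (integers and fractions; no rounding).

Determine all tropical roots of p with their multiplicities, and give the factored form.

hull edge (i=0, c=-4) to (i=4, c=-7): slope -3/4, span 4
hull edge (i=4, c=-7) to (i=6, c=2): slope 9/2, span 2
hull edge (i=6, c=2) to (i=7, c=8): slope 6, span 1
Factored form: p(x) = 8 ⊗ (x ⊕ (-6)) ⊗ (x ⊕ (-9/2)) ⊗ (x ⊕ (-9/2)) ⊗ (x ⊕ 3/4) ⊗ (x ⊕ 3/4) ⊗ (x ⊕ 3/4) ⊗ (x ⊕ 3/4)
Answer: roots = -6 (mult 1), -9/2 (mult 2), 3/4 (mult 4)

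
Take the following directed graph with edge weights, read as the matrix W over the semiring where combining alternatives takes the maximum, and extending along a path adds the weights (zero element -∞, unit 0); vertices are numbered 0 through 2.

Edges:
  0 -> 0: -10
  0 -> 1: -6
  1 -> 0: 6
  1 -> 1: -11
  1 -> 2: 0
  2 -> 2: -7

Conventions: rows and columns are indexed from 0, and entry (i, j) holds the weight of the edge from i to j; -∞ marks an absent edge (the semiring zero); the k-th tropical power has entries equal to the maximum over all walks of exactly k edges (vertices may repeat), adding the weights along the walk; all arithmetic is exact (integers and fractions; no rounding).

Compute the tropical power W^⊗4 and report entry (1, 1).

W^⊗2:
  [0, -16, -6]
  [-4, 0, -7]
  [-∞, -∞, -14]
W^⊗3:
  [-10, -6, -13]
  [6, -10, 0]
  [-∞, -∞, -21]
W^⊗4:
  [0, -16, -6]
  [-4, 0, -7]
  [-∞, -∞, -28]
Key observation: the optimum is the walk 1->0->1->0->1, with weight 6 + (-6) + 6 + (-6) = 0.
Optimal value attained by: walk 1->0->1->0->1.
Answer: (W^⊗4)[1][1] = 0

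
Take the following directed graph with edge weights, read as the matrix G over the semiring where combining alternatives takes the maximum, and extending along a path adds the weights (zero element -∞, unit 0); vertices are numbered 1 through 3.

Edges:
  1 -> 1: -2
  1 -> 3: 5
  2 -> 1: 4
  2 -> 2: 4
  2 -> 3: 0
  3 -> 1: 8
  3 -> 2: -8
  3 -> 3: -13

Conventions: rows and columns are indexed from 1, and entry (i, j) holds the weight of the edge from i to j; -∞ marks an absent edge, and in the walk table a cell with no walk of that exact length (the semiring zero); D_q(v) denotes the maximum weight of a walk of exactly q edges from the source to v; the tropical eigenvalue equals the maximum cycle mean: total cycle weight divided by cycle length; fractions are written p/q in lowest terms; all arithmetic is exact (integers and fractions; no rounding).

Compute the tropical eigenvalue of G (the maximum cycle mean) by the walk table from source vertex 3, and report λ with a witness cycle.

q=0: [-∞, -∞, 0]
q=1: [8, -8, -13]
q=2: [6, -4, 13]
q=3: [21, 5, 11]
Optimal cycle mean attained by: cycle 1->3->1, total 5 + 8, length 2.
Answer: λ = 13/2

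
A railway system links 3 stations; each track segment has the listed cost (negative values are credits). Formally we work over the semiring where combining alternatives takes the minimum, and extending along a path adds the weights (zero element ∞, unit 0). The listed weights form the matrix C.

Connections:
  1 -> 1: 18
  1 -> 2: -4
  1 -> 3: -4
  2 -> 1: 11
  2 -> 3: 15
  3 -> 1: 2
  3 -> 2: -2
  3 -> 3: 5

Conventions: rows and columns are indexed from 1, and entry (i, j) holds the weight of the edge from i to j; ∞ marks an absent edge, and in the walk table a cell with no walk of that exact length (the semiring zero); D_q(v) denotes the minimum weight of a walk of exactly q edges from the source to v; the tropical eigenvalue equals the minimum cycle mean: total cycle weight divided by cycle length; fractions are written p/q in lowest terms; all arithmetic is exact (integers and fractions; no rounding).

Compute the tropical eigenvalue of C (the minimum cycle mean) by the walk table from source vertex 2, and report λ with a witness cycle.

q=0: [∞, 0, ∞]
q=1: [11, ∞, 15]
q=2: [17, 7, 7]
q=3: [9, 5, 12]
Optimal cycle mean attained by: cycle 1->3->1, total (-4) + 2, length 2.
Answer: λ = -1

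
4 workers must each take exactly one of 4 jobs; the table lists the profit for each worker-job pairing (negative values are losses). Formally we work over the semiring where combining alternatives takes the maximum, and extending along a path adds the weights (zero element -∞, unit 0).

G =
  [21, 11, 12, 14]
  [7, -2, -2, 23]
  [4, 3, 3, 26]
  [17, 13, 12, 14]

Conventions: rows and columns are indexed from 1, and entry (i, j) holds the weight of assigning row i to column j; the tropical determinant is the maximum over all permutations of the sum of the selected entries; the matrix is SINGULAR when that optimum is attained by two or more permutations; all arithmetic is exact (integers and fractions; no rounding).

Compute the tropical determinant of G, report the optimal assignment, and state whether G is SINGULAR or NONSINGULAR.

σ = (1, 2, 3, 4): 21 + (-2) + 3 + 14 = 36
σ = (1, 2, 4, 3): 21 + (-2) + 26 + 12 = 57
σ = (1, 3, 2, 4): 21 + (-2) + 3 + 14 = 36
σ = (1, 3, 4, 2): 21 + (-2) + 26 + 13 = 58
σ = (1, 4, 2, 3): 21 + 23 + 3 + 12 = 59
σ = (1, 4, 3, 2): 21 + 23 + 3 + 13 = 60
σ = (2, 1, 3, 4): 11 + 7 + 3 + 14 = 35
σ = (2, 1, 4, 3): 11 + 7 + 26 + 12 = 56
σ = (2, 3, 1, 4): 11 + (-2) + 4 + 14 = 27
σ = (2, 3, 4, 1): 11 + (-2) + 26 + 17 = 52
σ = (2, 4, 1, 3): 11 + 23 + 4 + 12 = 50
σ = (2, 4, 3, 1): 11 + 23 + 3 + 17 = 54
σ = (3, 1, 2, 4): 12 + 7 + 3 + 14 = 36
σ = (3, 1, 4, 2): 12 + 7 + 26 + 13 = 58
σ = (3, 2, 1, 4): 12 + (-2) + 4 + 14 = 28
σ = (3, 2, 4, 1): 12 + (-2) + 26 + 17 = 53
σ = (3, 4, 1, 2): 12 + 23 + 4 + 13 = 52
σ = (3, 4, 2, 1): 12 + 23 + 3 + 17 = 55
σ = (4, 1, 2, 3): 14 + 7 + 3 + 12 = 36
σ = (4, 1, 3, 2): 14 + 7 + 3 + 13 = 37
σ = (4, 2, 1, 3): 14 + (-2) + 4 + 12 = 28
σ = (4, 2, 3, 1): 14 + (-2) + 3 + 17 = 32
σ = (4, 3, 1, 2): 14 + (-2) + 4 + 13 = 29
σ = (4, 3, 2, 1): 14 + (-2) + 3 + 17 = 32
Optimal value attained by: σ = (1, 4, 3, 2).
Answer: det⊕(G) = 60; verdict: NONSINGULAR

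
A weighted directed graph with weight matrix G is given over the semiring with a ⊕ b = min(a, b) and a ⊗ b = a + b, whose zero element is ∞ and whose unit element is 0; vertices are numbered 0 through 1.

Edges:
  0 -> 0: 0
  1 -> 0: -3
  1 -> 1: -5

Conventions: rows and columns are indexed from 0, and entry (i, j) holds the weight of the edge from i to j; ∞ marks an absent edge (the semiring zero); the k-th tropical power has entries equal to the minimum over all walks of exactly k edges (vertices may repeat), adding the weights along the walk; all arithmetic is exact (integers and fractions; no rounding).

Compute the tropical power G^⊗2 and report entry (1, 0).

G^⊗2:
  [0, ∞]
  [-8, -10]
Key observation: the optimum is the walk 1->1->0, with weight (-5) + (-3) = -8.
Optimal value attained by: walk 1->1->0.
Answer: (G^⊗2)[1][0] = -8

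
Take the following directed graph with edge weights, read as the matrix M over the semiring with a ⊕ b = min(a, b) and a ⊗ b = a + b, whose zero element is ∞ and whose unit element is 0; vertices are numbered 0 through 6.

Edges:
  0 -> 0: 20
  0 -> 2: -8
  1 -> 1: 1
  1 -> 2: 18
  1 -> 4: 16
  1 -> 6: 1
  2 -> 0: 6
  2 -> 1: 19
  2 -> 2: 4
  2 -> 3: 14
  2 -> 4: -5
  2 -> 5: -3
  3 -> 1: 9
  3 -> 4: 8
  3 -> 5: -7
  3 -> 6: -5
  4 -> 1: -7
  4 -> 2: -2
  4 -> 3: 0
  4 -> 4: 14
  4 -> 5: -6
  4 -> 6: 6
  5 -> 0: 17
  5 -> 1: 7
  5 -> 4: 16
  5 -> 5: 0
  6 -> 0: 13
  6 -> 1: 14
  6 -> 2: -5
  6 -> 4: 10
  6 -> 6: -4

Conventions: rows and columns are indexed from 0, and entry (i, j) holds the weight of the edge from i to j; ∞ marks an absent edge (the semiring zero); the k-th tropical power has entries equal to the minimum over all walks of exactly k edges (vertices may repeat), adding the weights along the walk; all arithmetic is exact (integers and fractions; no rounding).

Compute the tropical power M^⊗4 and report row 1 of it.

M^⊗2:
  [-2, 11, -4, 6, -13, -11, ∞]
  [14, 2, -4, 16, 11, 10, -3]
  [10, -12, -7, -5, -1, -11, 1]
  [8, 0, -10, 8, 5, -7, -9]
  [4, -6, 1, 12, -7, -7, -6]
  [17, 7, 9, 16, 16, 0, 8]
  [1, 3, -9, 9, -10, -8, -8]
M^⊗3:
  [2, -20, -15, -13, -9, -19, -7]
  [2, 3, -8, 10, -9, -7, -7]
  [-1, -11, -4, -1, -12, -12, -11]
  [-4, -2, -14, 4, -15, -13, -13]
  [7, -14, -11, -7, -4, -13, -10]
  [15, 7, 3, 16, 4, 0, 4]
  [-3, -17, -13, -10, -14, -16, -12]
M^⊗4:
  [-9, -19, -12, -9, -20, -20, -19]
  [-2, -16, -12, -9, -13, -15, -11]
  [2, -19, -16, -12, -9, -18, -15]
  [-8, -22, -18, -15, -19, -21, -17]
  [-5, -13, -15, -4, -16, -14, -14]
  [9, -3, -1, 4, -2, -2, 0]
  [-7, -21, -17, -14, -18, -20, -16]
Answer: row 1 of M^⊗4 = [-2, -16, -12, -9, -13, -15, -11]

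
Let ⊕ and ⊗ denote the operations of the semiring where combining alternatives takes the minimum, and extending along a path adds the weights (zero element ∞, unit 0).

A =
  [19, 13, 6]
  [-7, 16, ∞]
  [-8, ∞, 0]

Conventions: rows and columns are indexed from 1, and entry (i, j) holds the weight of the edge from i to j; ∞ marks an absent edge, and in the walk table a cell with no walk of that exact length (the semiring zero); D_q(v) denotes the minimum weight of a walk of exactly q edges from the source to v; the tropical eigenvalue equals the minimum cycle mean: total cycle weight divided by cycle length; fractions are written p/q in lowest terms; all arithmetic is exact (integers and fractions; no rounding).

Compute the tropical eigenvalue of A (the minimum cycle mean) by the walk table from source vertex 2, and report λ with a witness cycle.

q=0: [∞, 0, ∞]
q=1: [-7, 16, ∞]
q=2: [9, 6, -1]
q=3: [-9, 22, -1]
Optimal cycle mean attained by: cycle 1->3->1, total 6 + (-8), length 2.
Answer: λ = -1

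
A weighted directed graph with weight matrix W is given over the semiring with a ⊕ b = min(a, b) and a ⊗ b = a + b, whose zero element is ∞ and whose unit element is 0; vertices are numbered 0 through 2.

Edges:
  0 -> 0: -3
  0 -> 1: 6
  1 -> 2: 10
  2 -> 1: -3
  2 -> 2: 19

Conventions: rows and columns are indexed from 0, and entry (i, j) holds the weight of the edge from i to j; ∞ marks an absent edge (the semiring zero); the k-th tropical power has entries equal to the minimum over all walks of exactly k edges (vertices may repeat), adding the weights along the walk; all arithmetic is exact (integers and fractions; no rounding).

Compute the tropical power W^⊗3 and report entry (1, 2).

W^⊗2:
  [-6, 3, 16]
  [∞, 7, 29]
  [∞, 16, 7]
W^⊗3:
  [-9, 0, 13]
  [∞, 26, 17]
  [∞, 4, 26]
Key observation: the optimum is the walk 1->2->1->2, with weight 10 + (-3) + 10 = 17.
Optimal value attained by: walk 1->2->1->2.
Answer: (W^⊗3)[1][2] = 17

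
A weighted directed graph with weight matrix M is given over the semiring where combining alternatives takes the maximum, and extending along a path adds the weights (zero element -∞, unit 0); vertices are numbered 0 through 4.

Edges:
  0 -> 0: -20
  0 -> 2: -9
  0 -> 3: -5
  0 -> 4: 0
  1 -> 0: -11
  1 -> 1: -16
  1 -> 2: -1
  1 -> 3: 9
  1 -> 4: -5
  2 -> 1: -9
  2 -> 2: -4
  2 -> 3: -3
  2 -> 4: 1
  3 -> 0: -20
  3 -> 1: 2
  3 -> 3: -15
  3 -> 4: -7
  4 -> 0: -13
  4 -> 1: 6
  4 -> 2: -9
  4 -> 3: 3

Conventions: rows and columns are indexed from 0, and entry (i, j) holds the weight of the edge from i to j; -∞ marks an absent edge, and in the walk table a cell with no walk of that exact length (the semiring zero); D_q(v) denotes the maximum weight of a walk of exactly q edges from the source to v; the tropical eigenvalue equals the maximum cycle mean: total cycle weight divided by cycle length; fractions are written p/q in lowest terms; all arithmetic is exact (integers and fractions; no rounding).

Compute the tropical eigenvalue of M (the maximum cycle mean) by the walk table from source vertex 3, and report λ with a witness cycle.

q=0: [-∞, -∞, -∞, 0, -∞]
q=1: [-20, 2, -∞, -15, -7]
q=2: [-9, -1, 1, 11, -3]
q=3: [-9, 13, -2, 8, 4]
q=4: [2, 10, 12, 22, 8]
q=5: [2, 24, 9, 19, 15]
Optimal cycle mean attained by: cycle 1->3->1, total 9 + 2, length 2.
Answer: λ = 11/2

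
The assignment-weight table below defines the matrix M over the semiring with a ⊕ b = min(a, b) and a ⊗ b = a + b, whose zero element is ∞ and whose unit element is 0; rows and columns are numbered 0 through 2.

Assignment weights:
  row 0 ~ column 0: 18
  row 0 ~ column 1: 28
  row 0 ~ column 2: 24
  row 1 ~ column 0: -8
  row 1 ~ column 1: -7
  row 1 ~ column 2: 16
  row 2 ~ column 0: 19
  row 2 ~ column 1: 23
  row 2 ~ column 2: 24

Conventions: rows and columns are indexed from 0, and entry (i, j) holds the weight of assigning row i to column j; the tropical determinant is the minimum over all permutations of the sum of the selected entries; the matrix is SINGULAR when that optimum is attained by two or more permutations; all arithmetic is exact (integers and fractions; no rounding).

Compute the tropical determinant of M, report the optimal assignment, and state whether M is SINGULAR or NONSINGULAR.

σ = (0, 1, 2): 18 + (-7) + 24 = 35
σ = (0, 2, 1): 18 + 16 + 23 = 57
σ = (1, 0, 2): 28 + (-8) + 24 = 44
σ = (1, 2, 0): 28 + 16 + 19 = 63
σ = (2, 0, 1): 24 + (-8) + 23 = 39
σ = (2, 1, 0): 24 + (-7) + 19 = 36
Optimal value attained by: σ = (0, 1, 2).
Answer: det⊕(M) = 35; verdict: NONSINGULAR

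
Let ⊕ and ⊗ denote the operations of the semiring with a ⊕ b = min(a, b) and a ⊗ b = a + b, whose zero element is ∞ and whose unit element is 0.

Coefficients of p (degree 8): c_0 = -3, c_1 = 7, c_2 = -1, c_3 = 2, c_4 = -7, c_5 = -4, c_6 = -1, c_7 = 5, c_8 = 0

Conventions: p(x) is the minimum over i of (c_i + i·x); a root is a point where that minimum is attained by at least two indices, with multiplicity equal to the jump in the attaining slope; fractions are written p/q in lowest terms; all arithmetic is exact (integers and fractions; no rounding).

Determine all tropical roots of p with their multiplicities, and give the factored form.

hull edge (i=0, c=-3) to (i=4, c=-7): slope -1, span 4
hull edge (i=4, c=-7) to (i=8, c=0): slope 7/4, span 4
Factored form: p(x) = 0 ⊗ (x ⊕ (-7/4)) ⊗ (x ⊕ (-7/4)) ⊗ (x ⊕ (-7/4)) ⊗ (x ⊕ (-7/4)) ⊗ (x ⊕ 1) ⊗ (x ⊕ 1) ⊗ (x ⊕ 1) ⊗ (x ⊕ 1)
Answer: roots = -7/4 (mult 4), 1 (mult 4)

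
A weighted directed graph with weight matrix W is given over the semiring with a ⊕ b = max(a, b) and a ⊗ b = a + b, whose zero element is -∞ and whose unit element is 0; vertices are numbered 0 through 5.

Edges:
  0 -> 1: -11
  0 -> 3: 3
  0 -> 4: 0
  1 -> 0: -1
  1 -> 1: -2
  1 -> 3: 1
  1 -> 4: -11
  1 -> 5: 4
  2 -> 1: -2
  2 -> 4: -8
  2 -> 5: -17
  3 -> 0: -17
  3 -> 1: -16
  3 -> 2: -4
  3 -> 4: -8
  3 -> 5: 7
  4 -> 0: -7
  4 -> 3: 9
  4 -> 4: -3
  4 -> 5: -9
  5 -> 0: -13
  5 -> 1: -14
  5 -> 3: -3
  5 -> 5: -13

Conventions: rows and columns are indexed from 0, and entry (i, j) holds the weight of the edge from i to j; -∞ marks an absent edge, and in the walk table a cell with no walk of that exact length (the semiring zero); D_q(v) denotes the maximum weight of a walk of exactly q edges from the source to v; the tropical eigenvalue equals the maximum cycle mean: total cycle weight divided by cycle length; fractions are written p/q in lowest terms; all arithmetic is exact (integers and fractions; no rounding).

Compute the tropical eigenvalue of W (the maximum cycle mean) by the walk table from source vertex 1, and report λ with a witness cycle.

q=0: [-∞, 0, -∞, -∞, -∞, -∞]
q=1: [-1, -2, -∞, 1, -11, 4]
q=2: [-3, -4, -3, 2, -1, 8]
q=3: [-5, -5, -2, 8, -3, 9]
q=4: [-4, -4, 4, 6, 0, 15]
q=5: [2, 2, 2, 12, -2, 13]
q=6: [1, 0, 8, 10, 4, 19]
Optimal cycle mean attained by: cycle 3->5->3, total 7 + (-3), length 2.
Answer: λ = 2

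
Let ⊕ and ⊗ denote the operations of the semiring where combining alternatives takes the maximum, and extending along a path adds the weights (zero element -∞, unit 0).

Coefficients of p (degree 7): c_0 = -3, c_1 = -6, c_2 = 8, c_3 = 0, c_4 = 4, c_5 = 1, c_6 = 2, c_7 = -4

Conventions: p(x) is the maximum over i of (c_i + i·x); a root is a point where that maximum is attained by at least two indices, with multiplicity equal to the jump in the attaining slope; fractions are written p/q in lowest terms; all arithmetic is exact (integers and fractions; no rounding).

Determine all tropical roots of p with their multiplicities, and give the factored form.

hull edge (i=0, c=-3) to (i=2, c=8): slope 11/2, span 2
hull edge (i=2, c=8) to (i=6, c=2): slope -3/2, span 4
hull edge (i=6, c=2) to (i=7, c=-4): slope -6, span 1
Factored form: p(x) = -4 ⊗ (x ⊕ (-11/2)) ⊗ (x ⊕ (-11/2)) ⊗ (x ⊕ 3/2) ⊗ (x ⊕ 3/2) ⊗ (x ⊕ 3/2) ⊗ (x ⊕ 3/2) ⊗ (x ⊕ 6)
Answer: roots = -11/2 (mult 2), 3/2 (mult 4), 6 (mult 1)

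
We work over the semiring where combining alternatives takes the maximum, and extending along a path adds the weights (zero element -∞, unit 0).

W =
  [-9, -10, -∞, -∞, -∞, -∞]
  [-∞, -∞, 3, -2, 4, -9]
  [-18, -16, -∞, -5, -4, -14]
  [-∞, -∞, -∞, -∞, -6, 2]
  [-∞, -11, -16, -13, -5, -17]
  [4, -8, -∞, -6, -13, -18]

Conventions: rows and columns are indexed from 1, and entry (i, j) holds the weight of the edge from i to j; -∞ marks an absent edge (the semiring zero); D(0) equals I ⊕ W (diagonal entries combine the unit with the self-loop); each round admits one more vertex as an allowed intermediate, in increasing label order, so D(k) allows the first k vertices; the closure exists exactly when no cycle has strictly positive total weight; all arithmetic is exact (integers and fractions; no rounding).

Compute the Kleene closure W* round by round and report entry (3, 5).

D(0):
  [0, -10, -∞, -∞, -∞, -∞]
  [-∞, 0, 3, -2, 4, -9]
  [-18, -16, 0, -5, -4, -14]
  [-∞, -∞, -∞, 0, -6, 2]
  [-∞, -11, -16, -13, 0, -17]
  [4, -8, -∞, -6, -13, 0]
D(1):
  [0, -10, -∞, -∞, -∞, -∞]
  [-∞, 0, 3, -2, 4, -9]
  [-18, -16, 0, -5, -4, -14]
  [-∞, -∞, -∞, 0, -6, 2]
  [-∞, -11, -16, -13, 0, -17]
  [4, -6, -∞, -6, -13, 0]
D(2):
  [0, -10, -7, -12, -6, -19]
  [-∞, 0, 3, -2, 4, -9]
  [-18, -16, 0, -5, -4, -14]
  [-∞, -∞, -∞, 0, -6, 2]
  [-∞, -11, -8, -13, 0, -17]
  [4, -6, -3, -6, -2, 0]
D(3):
  [0, -10, -7, -12, -6, -19]
  [-15, 0, 3, -2, 4, -9]
  [-18, -16, 0, -5, -4, -14]
  [-∞, -∞, -∞, 0, -6, 2]
  [-26, -11, -8, -13, 0, -17]
  [4, -6, -3, -6, -2, 0]
D(4):
  [0, -10, -7, -12, -6, -10]
  [-15, 0, 3, -2, 4, 0]
  [-18, -16, 0, -5, -4, -3]
  [-∞, -∞, -∞, 0, -6, 2]
  [-26, -11, -8, -13, 0, -11]
  [4, -6, -3, -6, -2, 0]
D(5):
  [0, -10, -7, -12, -6, -10]
  [-15, 0, 3, -2, 4, 0]
  [-18, -15, 0, -5, -4, -3]
  [-32, -17, -14, 0, -6, 2]
  [-26, -11, -8, -13, 0, -11]
  [4, -6, -3, -6, -2, 0]
D(6):
  [0, -10, -7, -12, -6, -10]
  [4, 0, 3, -2, 4, 0]
  [1, -9, 0, -5, -4, -3]
  [6, -4, -1, 0, 0, 2]
  [-7, -11, -8, -13, 0, -11]
  [4, -6, -3, -6, -2, 0]
Answer: W*[3][5] = -4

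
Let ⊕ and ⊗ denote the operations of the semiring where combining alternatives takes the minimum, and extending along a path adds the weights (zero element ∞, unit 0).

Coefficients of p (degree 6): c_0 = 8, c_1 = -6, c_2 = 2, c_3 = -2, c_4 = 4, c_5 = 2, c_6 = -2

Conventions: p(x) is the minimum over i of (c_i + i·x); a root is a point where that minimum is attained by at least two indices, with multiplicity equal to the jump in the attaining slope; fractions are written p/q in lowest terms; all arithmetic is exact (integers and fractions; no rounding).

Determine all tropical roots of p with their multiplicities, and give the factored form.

hull edge (i=0, c=8) to (i=1, c=-6): slope -14, span 1
hull edge (i=1, c=-6) to (i=6, c=-2): slope 4/5, span 5
Factored form: p(x) = -2 ⊗ (x ⊕ (-4/5)) ⊗ (x ⊕ (-4/5)) ⊗ (x ⊕ (-4/5)) ⊗ (x ⊕ (-4/5)) ⊗ (x ⊕ (-4/5)) ⊗ (x ⊕ 14)
Answer: roots = -4/5 (mult 5), 14 (mult 1)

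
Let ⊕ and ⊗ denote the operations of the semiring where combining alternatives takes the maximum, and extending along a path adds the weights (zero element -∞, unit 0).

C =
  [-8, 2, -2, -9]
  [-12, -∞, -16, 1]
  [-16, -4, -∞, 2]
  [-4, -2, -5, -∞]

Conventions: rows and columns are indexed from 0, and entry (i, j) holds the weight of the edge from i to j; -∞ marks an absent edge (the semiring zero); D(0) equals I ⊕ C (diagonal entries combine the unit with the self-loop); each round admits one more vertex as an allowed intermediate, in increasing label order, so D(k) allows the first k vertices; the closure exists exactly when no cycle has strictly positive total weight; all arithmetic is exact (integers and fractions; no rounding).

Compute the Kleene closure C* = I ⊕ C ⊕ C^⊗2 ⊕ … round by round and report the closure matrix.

D(0):
  [0, 2, -2, -9]
  [-12, 0, -16, 1]
  [-16, -4, 0, 2]
  [-4, -2, -5, 0]
D(1):
  [0, 2, -2, -9]
  [-12, 0, -14, 1]
  [-16, -4, 0, 2]
  [-4, -2, -5, 0]
D(2):
  [0, 2, -2, 3]
  [-12, 0, -14, 1]
  [-16, -4, 0, 2]
  [-4, -2, -5, 0]
D(3):
  [0, 2, -2, 3]
  [-12, 0, -14, 1]
  [-16, -4, 0, 2]
  [-4, -2, -5, 0]
D(4):
  [0, 2, -2, 3]
  [-3, 0, -4, 1]
  [-2, 0, 0, 2]
  [-4, -2, -5, 0]
Answer: C* = [[0, 2, -2, 3], [-3, 0, -4, 1], [-2, 0, 0, 2], [-4, -2, -5, 0]]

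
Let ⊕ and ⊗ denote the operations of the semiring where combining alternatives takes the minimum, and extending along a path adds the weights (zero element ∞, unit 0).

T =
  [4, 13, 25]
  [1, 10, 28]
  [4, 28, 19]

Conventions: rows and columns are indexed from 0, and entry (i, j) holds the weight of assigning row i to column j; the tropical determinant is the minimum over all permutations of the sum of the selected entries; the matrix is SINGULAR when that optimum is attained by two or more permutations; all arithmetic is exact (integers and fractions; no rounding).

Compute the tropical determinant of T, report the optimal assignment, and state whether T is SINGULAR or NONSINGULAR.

σ = (0, 1, 2): 4 + 10 + 19 = 33
σ = (0, 2, 1): 4 + 28 + 28 = 60
σ = (1, 0, 2): 13 + 1 + 19 = 33
σ = (1, 2, 0): 13 + 28 + 4 = 45
σ = (2, 0, 1): 25 + 1 + 28 = 54
σ = (2, 1, 0): 25 + 10 + 4 = 39
Optimal value attained by: σ = (0, 1, 2).
Answer: det⊕(T) = 33; verdict: SINGULAR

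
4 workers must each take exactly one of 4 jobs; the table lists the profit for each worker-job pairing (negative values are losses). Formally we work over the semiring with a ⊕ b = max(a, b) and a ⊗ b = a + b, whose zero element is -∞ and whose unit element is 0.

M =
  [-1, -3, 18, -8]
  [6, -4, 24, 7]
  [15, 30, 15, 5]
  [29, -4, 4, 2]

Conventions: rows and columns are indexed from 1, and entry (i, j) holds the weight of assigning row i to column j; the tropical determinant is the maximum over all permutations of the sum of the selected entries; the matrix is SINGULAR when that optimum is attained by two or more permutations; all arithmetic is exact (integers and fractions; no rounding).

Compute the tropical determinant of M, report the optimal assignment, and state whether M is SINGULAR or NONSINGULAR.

σ = (1, 2, 3, 4): (-1) + (-4) + 15 + 2 = 12
σ = (1, 2, 4, 3): (-1) + (-4) + 5 + 4 = 4
σ = (1, 3, 2, 4): (-1) + 24 + 30 + 2 = 55
σ = (1, 3, 4, 2): (-1) + 24 + 5 + (-4) = 24
σ = (1, 4, 2, 3): (-1) + 7 + 30 + 4 = 40
σ = (1, 4, 3, 2): (-1) + 7 + 15 + (-4) = 17
σ = (2, 1, 3, 4): (-3) + 6 + 15 + 2 = 20
σ = (2, 1, 4, 3): (-3) + 6 + 5 + 4 = 12
σ = (2, 3, 1, 4): (-3) + 24 + 15 + 2 = 38
σ = (2, 3, 4, 1): (-3) + 24 + 5 + 29 = 55
σ = (2, 4, 1, 3): (-3) + 7 + 15 + 4 = 23
σ = (2, 4, 3, 1): (-3) + 7 + 15 + 29 = 48
σ = (3, 1, 2, 4): 18 + 6 + 30 + 2 = 56
σ = (3, 1, 4, 2): 18 + 6 + 5 + (-4) = 25
σ = (3, 2, 1, 4): 18 + (-4) + 15 + 2 = 31
σ = (3, 2, 4, 1): 18 + (-4) + 5 + 29 = 48
σ = (3, 4, 1, 2): 18 + 7 + 15 + (-4) = 36
σ = (3, 4, 2, 1): 18 + 7 + 30 + 29 = 84
σ = (4, 1, 2, 3): (-8) + 6 + 30 + 4 = 32
σ = (4, 1, 3, 2): (-8) + 6 + 15 + (-4) = 9
σ = (4, 2, 1, 3): (-8) + (-4) + 15 + 4 = 7
σ = (4, 2, 3, 1): (-8) + (-4) + 15 + 29 = 32
σ = (4, 3, 1, 2): (-8) + 24 + 15 + (-4) = 27
σ = (4, 3, 2, 1): (-8) + 24 + 30 + 29 = 75
Optimal value attained by: σ = (3, 4, 2, 1).
Answer: det⊕(M) = 84; verdict: NONSINGULAR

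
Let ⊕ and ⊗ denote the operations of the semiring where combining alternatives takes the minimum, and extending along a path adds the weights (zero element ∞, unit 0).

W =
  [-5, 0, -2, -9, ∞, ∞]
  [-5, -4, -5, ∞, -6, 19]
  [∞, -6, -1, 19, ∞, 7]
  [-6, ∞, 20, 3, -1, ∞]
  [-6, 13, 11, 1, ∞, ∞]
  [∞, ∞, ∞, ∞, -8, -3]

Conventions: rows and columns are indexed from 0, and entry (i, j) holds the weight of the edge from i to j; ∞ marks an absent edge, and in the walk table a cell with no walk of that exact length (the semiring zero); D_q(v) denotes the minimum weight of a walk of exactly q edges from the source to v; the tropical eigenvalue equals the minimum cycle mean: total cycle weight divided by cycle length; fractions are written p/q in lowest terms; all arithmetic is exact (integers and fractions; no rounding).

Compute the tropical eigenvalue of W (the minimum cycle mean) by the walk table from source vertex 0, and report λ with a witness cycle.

q=0: [0, ∞, ∞, ∞, ∞, ∞]
q=1: [-5, 0, -2, -9, ∞, ∞]
q=2: [-15, -8, -7, -14, -10, 5]
q=3: [-20, -15, -17, -24, -15, 0]
q=4: [-30, -23, -22, -29, -25, -10]
q=5: [-35, -30, -32, -39, -30, -15]
q=6: [-45, -38, -37, -44, -40, -25]
Optimal cycle mean attained by: cycle 0->3->0, total (-9) + (-6), length 2.
Answer: λ = -15/2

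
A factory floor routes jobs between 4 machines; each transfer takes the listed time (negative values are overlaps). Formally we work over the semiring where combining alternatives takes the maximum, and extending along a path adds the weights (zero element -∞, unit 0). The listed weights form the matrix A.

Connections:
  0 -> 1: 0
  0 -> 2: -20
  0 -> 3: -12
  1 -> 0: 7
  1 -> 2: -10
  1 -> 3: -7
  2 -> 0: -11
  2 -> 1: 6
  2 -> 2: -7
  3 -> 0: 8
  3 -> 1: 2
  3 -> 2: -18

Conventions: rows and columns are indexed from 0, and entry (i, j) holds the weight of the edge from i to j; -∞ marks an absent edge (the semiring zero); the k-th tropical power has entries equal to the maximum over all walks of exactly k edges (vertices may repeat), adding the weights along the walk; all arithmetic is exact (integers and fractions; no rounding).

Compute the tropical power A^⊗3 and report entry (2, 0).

A^⊗2:
  [7, -10, -10, -7]
  [1, 7, -13, -5]
  [13, -1, -4, -1]
  [9, 8, -8, -4]
A^⊗3:
  [1, 7, -13, -5]
  [14, 1, -3, 0]
  [7, 13, -7, 1]
  [15, 9, -2, 1]
Key observation: the optimum is the walk 2->1->3->0, with weight 6 + (-7) + 8 = 7.
Optimal value attained by: walk 2->1->3->0.
Answer: (A^⊗3)[2][0] = 7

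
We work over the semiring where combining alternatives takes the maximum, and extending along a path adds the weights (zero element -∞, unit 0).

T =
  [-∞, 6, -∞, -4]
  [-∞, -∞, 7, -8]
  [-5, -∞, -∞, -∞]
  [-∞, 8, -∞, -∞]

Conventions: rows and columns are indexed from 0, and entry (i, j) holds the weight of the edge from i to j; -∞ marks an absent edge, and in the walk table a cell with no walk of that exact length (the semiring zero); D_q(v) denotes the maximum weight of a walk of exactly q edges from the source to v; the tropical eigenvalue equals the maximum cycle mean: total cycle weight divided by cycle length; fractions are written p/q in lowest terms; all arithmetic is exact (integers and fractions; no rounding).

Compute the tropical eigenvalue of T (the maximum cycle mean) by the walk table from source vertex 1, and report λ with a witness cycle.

q=0: [-∞, 0, -∞, -∞]
q=1: [-∞, -∞, 7, -8]
q=2: [2, 0, -∞, -∞]
q=3: [-∞, 8, 7, -2]
q=4: [2, 6, 15, 0]
Optimal cycle mean attained by: cycle 0->1->2->0, total 6 + 7 + (-5), length 3.
Answer: λ = 8/3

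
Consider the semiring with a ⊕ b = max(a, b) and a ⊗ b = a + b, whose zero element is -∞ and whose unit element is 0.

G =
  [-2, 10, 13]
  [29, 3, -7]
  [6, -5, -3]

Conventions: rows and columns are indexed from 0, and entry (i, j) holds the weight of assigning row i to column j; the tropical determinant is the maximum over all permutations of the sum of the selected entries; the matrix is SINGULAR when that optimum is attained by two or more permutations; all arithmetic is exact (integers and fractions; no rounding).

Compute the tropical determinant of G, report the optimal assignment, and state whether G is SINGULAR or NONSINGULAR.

σ = (0, 1, 2): (-2) + 3 + (-3) = -2
σ = (0, 2, 1): (-2) + (-7) + (-5) = -14
σ = (1, 0, 2): 10 + 29 + (-3) = 36
σ = (1, 2, 0): 10 + (-7) + 6 = 9
σ = (2, 0, 1): 13 + 29 + (-5) = 37
σ = (2, 1, 0): 13 + 3 + 6 = 22
Optimal value attained by: σ = (2, 0, 1).
Answer: det⊕(G) = 37; verdict: NONSINGULAR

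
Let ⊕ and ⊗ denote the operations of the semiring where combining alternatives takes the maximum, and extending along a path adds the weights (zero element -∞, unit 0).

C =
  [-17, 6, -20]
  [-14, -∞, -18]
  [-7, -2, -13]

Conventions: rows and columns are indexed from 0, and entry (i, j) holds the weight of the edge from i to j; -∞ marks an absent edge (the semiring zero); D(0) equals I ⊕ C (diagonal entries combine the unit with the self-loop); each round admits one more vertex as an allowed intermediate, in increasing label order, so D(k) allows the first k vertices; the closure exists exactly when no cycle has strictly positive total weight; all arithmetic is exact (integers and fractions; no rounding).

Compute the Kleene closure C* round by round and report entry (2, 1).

D(0):
  [0, 6, -20]
  [-14, 0, -18]
  [-7, -2, 0]
D(1):
  [0, 6, -20]
  [-14, 0, -18]
  [-7, -1, 0]
D(2):
  [0, 6, -12]
  [-14, 0, -18]
  [-7, -1, 0]
D(3):
  [0, 6, -12]
  [-14, 0, -18]
  [-7, -1, 0]
Answer: C*[2][1] = -1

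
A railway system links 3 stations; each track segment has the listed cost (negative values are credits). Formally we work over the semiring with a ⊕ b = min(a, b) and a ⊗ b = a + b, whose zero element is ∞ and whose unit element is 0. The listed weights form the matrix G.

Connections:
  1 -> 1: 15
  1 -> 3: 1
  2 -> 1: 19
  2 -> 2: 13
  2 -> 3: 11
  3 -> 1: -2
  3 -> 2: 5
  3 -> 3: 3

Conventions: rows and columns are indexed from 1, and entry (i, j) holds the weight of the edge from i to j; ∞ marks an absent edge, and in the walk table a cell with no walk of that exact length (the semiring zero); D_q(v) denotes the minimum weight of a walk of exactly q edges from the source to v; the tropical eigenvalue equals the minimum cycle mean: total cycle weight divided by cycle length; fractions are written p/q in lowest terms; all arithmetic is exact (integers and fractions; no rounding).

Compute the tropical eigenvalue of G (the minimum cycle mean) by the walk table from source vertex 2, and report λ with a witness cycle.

q=0: [∞, 0, ∞]
q=1: [19, 13, 11]
q=2: [9, 16, 14]
q=3: [12, 19, 10]
Optimal cycle mean attained by: cycle 1->3->1, total 1 + (-2), length 2.
Answer: λ = -1/2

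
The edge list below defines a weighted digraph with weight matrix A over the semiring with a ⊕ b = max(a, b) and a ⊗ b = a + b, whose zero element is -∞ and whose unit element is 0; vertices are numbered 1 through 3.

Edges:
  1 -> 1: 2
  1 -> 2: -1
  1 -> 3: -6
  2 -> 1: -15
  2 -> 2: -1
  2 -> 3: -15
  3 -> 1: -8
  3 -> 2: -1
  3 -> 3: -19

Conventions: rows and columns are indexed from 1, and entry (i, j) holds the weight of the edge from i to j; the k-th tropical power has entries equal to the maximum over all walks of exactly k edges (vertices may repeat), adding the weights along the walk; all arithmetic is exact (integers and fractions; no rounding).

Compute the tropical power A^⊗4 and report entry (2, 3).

A^⊗2:
  [4, 1, -4]
  [-13, -2, -16]
  [-6, -2, -14]
A^⊗3:
  [6, 3, -2]
  [-11, -3, -17]
  [-4, -3, -12]
A^⊗4:
  [8, 5, 0]
  [-9, -4, -17]
  [-2, -4, -10]
Key observation: the optimum is the walk 2->1->1->1->3, with weight (-15) + 2 + 2 + (-6) = -17.
Optimal value attained by: walk 2->1->1->1->3.
Answer: (A^⊗4)[2][3] = -17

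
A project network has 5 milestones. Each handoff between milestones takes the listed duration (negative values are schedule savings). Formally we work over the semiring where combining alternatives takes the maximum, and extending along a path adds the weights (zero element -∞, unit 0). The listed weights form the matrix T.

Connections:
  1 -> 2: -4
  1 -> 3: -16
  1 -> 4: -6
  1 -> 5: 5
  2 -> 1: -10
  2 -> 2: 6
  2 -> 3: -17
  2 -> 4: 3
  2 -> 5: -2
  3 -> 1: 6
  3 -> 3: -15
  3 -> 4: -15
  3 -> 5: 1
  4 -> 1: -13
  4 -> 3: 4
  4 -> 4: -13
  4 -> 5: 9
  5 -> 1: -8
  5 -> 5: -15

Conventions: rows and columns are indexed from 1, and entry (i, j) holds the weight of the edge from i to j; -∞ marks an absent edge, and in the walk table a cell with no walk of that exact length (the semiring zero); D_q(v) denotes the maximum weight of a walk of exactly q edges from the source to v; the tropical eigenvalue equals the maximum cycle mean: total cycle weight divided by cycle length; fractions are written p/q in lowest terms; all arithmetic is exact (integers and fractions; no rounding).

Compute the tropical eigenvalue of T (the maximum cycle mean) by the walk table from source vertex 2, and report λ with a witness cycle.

q=0: [-∞, 0, -∞, -∞, -∞]
q=1: [-10, 6, -17, 3, -2]
q=2: [-4, 12, 7, 9, 12]
q=3: [13, 18, 13, 15, 18]
q=4: [19, 24, 19, 21, 24]
q=5: [25, 30, 25, 27, 30]
Optimal cycle mean attained by: cycle 2->2, total 6, length 1.
Answer: λ = 6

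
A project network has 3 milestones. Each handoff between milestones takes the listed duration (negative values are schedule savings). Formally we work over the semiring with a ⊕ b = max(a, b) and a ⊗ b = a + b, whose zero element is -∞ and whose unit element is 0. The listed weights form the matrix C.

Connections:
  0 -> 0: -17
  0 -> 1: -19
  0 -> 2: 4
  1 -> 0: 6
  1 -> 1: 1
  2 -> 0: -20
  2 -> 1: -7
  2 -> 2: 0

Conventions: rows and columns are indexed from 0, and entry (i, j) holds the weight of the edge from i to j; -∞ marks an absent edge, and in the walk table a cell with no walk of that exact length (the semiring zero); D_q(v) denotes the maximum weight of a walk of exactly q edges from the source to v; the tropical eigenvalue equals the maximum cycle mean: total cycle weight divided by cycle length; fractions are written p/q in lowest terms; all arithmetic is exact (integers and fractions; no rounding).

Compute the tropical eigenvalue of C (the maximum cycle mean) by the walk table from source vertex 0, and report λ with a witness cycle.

q=0: [0, -∞, -∞]
q=1: [-17, -19, 4]
q=2: [-13, -3, 4]
q=3: [3, -2, 4]
Optimal cycle mean attained by: cycle 0->2->1->0, total 4 + (-7) + 6, length 3.
Answer: λ = 1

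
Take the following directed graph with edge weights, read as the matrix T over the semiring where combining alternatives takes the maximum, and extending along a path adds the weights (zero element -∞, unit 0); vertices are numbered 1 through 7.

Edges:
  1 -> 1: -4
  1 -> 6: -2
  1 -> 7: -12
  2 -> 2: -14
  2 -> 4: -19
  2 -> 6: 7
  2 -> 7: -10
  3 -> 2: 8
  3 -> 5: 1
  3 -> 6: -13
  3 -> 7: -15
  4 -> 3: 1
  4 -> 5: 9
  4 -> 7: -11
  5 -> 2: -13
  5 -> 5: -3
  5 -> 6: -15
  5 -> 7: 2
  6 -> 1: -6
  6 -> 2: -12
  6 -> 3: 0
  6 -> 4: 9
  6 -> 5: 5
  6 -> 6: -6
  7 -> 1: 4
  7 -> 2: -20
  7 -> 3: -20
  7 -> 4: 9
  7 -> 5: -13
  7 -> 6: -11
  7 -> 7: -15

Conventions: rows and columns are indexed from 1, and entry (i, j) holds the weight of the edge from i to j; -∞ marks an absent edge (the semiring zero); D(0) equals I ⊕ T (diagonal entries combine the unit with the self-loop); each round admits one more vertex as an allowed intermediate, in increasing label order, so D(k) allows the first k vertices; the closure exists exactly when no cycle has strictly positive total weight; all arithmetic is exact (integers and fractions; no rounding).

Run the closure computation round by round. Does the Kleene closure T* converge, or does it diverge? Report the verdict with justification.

D(0):
  [0, -∞, -∞, -∞, -∞, -2, -12]
  [-∞, 0, -∞, -19, -∞, 7, -10]
  [-∞, 8, 0, -∞, 1, -13, -15]
  [-∞, -∞, 1, 0, 9, -∞, -11]
  [-∞, -13, -∞, -∞, 0, -15, 2]
  [-6, -12, 0, 9, 5, 0, -∞]
  [4, -20, -20, 9, -13, -11, 0]
D(1):
  [0, -∞, -∞, -∞, -∞, -2, -12]
  [-∞, 0, -∞, -19, -∞, 7, -10]
  [-∞, 8, 0, -∞, 1, -13, -15]
  [-∞, -∞, 1, 0, 9, -∞, -11]
  [-∞, -13, -∞, -∞, 0, -15, 2]
  [-6, -12, 0, 9, 5, 0, -18]
  [4, -20, -20, 9, -13, 2, 0]
D(2):
  [0, -∞, -∞, -∞, -∞, -2, -12]
  [-∞, 0, -∞, -19, -∞, 7, -10]
  [-∞, 8, 0, -11, 1, 15, -2]
  [-∞, -∞, 1, 0, 9, -∞, -11]
  [-∞, -13, -∞, -32, 0, -6, 2]
  [-6, -12, 0, 9, 5, 0, -18]
  [4, -20, -20, 9, -13, 2, 0]
Detection: at round 3, diagonal entry (6, 6) turns strictly positive.
Key observation: the cycle 6->3->2->6 has total weight 0 + 8 + 7, which is strictly positive.
Answer: DIVERGES — positive cycle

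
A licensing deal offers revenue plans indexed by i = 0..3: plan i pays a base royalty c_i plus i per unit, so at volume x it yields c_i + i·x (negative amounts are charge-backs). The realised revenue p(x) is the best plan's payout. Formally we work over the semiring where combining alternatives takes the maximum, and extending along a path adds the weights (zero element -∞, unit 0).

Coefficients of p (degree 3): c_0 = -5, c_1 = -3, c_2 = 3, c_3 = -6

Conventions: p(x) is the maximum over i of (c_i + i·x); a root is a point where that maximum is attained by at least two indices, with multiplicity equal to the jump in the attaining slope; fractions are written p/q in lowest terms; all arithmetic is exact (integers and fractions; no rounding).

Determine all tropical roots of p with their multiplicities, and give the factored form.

hull edge (i=0, c=-5) to (i=2, c=3): slope 4, span 2
hull edge (i=2, c=3) to (i=3, c=-6): slope -9, span 1
Factored form: p(x) = -6 ⊗ (x ⊕ (-4)) ⊗ (x ⊕ (-4)) ⊗ (x ⊕ 9)
Answer: roots = -4 (mult 2), 9 (mult 1)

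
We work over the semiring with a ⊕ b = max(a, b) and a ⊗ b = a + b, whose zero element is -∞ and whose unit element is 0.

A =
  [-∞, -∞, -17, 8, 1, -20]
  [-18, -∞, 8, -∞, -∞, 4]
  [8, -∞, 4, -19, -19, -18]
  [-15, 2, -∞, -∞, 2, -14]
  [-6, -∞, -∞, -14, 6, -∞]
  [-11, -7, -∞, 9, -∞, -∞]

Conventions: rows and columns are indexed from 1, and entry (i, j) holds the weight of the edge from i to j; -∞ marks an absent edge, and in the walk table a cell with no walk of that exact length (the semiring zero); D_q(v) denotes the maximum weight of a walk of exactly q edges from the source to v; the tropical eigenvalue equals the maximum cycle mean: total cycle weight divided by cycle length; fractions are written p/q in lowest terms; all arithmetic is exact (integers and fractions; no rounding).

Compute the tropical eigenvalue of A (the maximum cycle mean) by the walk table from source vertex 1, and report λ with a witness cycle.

q=0: [0, -∞, -∞, -∞, -∞, -∞]
q=1: [-∞, -∞, -17, 8, 1, -20]
q=2: [-5, 10, -13, -11, 10, -6]
q=3: [4, -9, 18, 3, 16, 14]
q=4: [26, 7, 22, 23, 22, 0]
q=5: [30, 25, 26, 34, 28, 11]
q=6: [34, 36, 33, 38, 36, 29]
Optimal cycle mean attained by: cycle 1->4->2->3->1, total 8 + 2 + 8 + 8, length 4.
Answer: λ = 13/2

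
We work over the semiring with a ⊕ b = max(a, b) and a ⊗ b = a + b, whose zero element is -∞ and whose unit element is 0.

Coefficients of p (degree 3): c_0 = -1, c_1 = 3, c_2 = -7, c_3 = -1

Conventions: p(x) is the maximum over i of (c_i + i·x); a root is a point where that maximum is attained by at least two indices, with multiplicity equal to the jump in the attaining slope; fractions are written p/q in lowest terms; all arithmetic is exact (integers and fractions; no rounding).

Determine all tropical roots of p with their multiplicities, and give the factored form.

hull edge (i=0, c=-1) to (i=1, c=3): slope 4, span 1
hull edge (i=1, c=3) to (i=3, c=-1): slope -2, span 2
Factored form: p(x) = -1 ⊗ (x ⊕ (-4)) ⊗ (x ⊕ 2) ⊗ (x ⊕ 2)
Answer: roots = -4 (mult 1), 2 (mult 2)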